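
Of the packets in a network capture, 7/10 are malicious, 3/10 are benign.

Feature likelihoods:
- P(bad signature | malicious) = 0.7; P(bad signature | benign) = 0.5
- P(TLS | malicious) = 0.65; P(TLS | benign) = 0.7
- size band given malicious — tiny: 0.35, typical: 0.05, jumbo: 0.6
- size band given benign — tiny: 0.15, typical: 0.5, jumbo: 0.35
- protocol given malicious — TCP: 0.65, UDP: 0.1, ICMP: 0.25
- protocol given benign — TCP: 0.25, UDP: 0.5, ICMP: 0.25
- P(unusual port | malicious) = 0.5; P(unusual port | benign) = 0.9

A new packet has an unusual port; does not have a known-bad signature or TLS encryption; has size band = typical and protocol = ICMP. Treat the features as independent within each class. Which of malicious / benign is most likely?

malicious: 0.7 × (1−0.7) × (1−0.65) × 0.05 × 0.25 × 0.5 = 0.000459375
benign: 0.3 × (1−0.5) × (1−0.7) × 0.5 × 0.25 × 0.9 = 0.0050625
Highest score → benign.

benign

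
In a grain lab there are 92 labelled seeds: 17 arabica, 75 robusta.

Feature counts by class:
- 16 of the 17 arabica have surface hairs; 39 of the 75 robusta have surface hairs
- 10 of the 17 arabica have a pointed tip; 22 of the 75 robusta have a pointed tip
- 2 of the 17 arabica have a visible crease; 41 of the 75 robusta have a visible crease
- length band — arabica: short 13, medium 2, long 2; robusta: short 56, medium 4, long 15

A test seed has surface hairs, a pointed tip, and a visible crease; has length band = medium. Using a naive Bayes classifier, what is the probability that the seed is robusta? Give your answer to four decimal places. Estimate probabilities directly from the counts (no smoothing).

arabica: (17/92) × (16/17) × (10/17) × (2/17) × (2/17) ≈ 0.00141594
robusta: (75/92) × (39/75) × (22/75) × (41/75) × (4/75) ≈ 0.00362543
P(robusta | x) = 0.00362543 / 0.00504137 ≈ 0.7191

0.7191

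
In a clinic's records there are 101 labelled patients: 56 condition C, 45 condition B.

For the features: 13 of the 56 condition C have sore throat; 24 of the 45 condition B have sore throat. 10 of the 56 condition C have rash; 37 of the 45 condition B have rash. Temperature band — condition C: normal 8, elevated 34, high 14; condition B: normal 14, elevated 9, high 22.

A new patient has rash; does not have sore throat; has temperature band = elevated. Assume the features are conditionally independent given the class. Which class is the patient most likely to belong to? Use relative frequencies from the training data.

condition C

condition C: (56/101) × (43/56) × (10/56) × (34/56) ≈ 0.0461583
condition B: (45/101) × (21/45) × (37/45) × (9/45) ≈ 0.0341914
Highest score → condition C.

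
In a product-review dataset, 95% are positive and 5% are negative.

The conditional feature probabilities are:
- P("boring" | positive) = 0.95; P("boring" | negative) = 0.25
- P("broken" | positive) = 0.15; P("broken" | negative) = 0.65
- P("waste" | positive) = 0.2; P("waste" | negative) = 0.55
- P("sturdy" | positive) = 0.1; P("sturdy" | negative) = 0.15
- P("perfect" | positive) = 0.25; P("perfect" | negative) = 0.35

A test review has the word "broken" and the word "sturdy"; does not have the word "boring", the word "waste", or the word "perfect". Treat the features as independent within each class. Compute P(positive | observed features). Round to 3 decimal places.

positive: 0.95 × (1−0.95) × 0.15 × (1−0.2) × 0.1 × (1−0.25) = 0.0004275
negative: 0.05 × (1−0.25) × 0.65 × (1−0.55) × 0.15 × (1−0.35) = 0.001069453125
P(positive | x) = 0.0004275 / 0.001496953125 ≈ 0.286

0.286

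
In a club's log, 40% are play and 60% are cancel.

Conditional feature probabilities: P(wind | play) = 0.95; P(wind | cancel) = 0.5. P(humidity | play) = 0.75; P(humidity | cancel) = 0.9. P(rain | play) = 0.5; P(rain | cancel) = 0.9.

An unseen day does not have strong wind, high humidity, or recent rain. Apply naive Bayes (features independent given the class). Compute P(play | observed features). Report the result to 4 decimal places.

0.4545

play: 0.4 × (1−0.95) × (1−0.75) × (1−0.5) = 0.0025
cancel: 0.6 × (1−0.5) × (1−0.9) × (1−0.9) = 0.003
P(play | x) = 0.0025 / 0.0055 ≈ 0.4545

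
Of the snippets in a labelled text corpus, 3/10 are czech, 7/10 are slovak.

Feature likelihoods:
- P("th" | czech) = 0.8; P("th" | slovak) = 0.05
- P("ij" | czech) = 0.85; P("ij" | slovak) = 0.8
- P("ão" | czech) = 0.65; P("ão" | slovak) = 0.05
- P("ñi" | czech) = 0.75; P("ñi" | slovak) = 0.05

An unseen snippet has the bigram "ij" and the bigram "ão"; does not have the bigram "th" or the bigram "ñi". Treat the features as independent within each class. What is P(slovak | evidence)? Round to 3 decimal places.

0.753

czech: 0.3 × (1−0.8) × 0.85 × 0.65 × (1−0.75) = 0.0082875
slovak: 0.7 × (1−0.05) × 0.8 × 0.05 × (1−0.05) = 0.02527
P(slovak | x) = 0.02527 / 0.0335575 ≈ 0.753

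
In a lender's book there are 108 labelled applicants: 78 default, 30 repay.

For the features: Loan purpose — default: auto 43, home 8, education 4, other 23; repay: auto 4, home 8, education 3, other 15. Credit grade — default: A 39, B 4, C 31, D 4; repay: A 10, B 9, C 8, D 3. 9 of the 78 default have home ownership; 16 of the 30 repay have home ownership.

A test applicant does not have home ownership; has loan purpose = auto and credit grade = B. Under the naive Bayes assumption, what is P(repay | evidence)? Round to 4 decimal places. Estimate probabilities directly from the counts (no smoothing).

0.2230

default: (78/108) × (43/78) × (4/78) × (69/78) ≈ 0.0180619
repay: (30/108) × (4/30) × (9/30) × (14/30) ≈ 0.00518519
P(repay | x) = 0.00518519 / 0.02324709 ≈ 0.2230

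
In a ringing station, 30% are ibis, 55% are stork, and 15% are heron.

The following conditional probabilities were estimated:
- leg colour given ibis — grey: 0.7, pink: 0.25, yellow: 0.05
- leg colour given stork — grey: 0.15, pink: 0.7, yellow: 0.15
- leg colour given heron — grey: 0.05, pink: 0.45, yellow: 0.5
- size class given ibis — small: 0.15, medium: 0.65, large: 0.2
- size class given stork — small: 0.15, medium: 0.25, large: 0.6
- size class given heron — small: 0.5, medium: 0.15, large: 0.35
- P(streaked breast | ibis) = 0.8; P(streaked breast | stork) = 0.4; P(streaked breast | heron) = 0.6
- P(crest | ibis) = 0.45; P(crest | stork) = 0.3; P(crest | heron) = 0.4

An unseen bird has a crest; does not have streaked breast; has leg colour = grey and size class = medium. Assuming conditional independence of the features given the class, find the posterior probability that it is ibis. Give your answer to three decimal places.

ibis: 0.3 × 0.7 × 0.65 × (1−0.8) × 0.45 = 0.012285
stork: 0.55 × 0.15 × 0.25 × (1−0.4) × 0.3 = 0.0037125
heron: 0.15 × 0.05 × 0.15 × (1−0.6) × 0.4 = 0.00018
P(ibis | x) = 0.012285 / 0.0161775 ≈ 0.759

0.759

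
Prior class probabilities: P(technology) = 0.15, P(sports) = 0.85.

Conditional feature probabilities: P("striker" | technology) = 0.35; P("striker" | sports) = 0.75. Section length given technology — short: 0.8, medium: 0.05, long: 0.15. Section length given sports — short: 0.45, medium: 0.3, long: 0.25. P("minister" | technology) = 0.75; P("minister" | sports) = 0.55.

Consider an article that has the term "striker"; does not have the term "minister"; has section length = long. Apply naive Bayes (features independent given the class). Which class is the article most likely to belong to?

sports

technology: 0.15 × 0.35 × 0.15 × (1−0.75) = 0.00196875
sports: 0.85 × 0.75 × 0.25 × (1−0.55) = 0.07171875
Highest score → sports.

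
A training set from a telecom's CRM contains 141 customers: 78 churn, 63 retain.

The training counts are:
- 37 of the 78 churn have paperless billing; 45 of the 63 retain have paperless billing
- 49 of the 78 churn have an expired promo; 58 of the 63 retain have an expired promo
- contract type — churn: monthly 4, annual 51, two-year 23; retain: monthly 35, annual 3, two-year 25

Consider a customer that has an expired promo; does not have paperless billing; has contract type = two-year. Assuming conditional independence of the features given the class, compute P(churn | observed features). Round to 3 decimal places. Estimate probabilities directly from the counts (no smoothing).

0.536

churn: (78/141) × (41/78) × (49/78) × (23/78) ≈ 0.0538641
retain: (63/141) × (18/63) × (58/63) × (25/63) ≈ 0.046638
P(churn | x) = 0.0538641 / 0.1005021 ≈ 0.536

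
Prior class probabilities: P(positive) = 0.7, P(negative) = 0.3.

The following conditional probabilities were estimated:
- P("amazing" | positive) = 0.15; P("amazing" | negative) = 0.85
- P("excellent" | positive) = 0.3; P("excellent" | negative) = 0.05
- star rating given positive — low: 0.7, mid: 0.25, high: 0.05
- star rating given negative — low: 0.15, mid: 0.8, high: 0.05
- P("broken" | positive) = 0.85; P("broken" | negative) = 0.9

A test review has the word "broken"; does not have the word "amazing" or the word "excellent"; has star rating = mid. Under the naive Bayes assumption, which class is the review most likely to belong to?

positive: 0.7 × (1−0.15) × (1−0.3) × 0.25 × 0.85 = 0.08850625
negative: 0.3 × (1−0.85) × (1−0.05) × 0.8 × 0.9 = 0.03078
Highest score → positive.

positive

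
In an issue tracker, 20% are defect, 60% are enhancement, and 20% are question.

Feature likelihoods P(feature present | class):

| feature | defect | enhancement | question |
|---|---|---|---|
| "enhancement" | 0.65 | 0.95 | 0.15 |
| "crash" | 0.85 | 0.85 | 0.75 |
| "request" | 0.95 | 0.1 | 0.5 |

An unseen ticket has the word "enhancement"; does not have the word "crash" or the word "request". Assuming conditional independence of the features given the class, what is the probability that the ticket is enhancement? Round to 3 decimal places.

defect: 0.2 × 0.65 × (1−0.85) × (1−0.95) = 0.000975
enhancement: 0.6 × 0.95 × (1−0.85) × (1−0.1) = 0.07695
question: 0.2 × 0.15 × (1−0.75) × (1−0.5) = 0.00375
P(enhancement | x) = 0.07695 / 0.081675 ≈ 0.942

0.942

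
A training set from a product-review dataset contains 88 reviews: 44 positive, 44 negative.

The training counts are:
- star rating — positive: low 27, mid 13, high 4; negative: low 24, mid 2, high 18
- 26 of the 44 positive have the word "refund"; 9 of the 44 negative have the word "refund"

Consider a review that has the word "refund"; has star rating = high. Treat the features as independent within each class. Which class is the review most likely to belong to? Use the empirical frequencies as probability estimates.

positive: (44/88) × (4/44) × (26/44) ≈ 0.0268595
negative: (44/88) × (18/44) × (9/44) ≈ 0.0418388
Highest score → negative.

negative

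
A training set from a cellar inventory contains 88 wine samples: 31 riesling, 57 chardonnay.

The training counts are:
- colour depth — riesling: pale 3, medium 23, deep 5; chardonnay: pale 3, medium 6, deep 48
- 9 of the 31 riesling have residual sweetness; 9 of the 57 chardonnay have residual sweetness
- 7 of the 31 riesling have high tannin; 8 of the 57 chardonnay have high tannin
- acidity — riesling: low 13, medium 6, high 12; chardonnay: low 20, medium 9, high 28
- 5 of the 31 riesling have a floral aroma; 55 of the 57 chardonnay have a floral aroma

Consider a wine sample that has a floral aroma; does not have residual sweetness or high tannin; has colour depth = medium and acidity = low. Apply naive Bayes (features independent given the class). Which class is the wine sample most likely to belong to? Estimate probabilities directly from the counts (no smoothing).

riesling: (31/88) × (23/31) × (22/31) × (24/31) × (13/31) × (5/31) ≈ 0.00971283
chardonnay: (57/88) × (6/57) × (48/57) × (49/57) × (20/57) × (55/57) ≈ 0.0167109
Highest score → chardonnay.

chardonnay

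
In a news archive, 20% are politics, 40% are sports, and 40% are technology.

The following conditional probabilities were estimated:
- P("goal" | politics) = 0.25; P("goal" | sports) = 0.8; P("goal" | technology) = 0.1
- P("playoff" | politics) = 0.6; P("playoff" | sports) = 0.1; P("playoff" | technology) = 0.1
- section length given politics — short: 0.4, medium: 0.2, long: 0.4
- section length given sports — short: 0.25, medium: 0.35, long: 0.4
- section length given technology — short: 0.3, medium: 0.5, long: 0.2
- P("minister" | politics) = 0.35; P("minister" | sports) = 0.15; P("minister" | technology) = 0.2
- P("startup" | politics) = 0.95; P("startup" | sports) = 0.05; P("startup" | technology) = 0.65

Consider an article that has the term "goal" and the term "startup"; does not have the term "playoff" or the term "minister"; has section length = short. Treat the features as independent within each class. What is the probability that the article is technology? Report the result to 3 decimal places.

0.412

politics: 0.2 × 0.25 × (1−0.6) × 0.4 × (1−0.35) × 0.95 = 0.00494
sports: 0.4 × 0.8 × (1−0.1) × 0.25 × (1−0.15) × 0.05 = 0.00306
technology: 0.4 × 0.1 × (1−0.1) × 0.3 × (1−0.2) × 0.65 = 0.005616
P(technology | x) = 0.005616 / 0.013616 ≈ 0.412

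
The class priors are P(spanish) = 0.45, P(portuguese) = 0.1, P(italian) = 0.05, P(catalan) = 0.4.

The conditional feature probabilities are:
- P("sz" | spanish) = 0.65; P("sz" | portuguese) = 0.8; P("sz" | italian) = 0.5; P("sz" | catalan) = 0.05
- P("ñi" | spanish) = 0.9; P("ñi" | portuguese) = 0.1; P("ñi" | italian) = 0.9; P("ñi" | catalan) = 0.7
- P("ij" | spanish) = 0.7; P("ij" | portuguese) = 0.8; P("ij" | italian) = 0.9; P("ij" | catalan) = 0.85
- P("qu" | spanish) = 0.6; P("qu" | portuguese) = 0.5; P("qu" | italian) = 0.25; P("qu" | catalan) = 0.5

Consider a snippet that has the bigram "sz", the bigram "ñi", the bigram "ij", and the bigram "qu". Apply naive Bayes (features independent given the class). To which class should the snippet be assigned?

spanish: 0.45 × 0.65 × 0.9 × 0.7 × 0.6 = 0.110565
portuguese: 0.1 × 0.8 × 0.1 × 0.8 × 0.5 = 0.0032
italian: 0.05 × 0.5 × 0.9 × 0.9 × 0.25 = 0.0050625
catalan: 0.4 × 0.05 × 0.7 × 0.85 × 0.5 = 0.00595
Highest score → spanish.

spanish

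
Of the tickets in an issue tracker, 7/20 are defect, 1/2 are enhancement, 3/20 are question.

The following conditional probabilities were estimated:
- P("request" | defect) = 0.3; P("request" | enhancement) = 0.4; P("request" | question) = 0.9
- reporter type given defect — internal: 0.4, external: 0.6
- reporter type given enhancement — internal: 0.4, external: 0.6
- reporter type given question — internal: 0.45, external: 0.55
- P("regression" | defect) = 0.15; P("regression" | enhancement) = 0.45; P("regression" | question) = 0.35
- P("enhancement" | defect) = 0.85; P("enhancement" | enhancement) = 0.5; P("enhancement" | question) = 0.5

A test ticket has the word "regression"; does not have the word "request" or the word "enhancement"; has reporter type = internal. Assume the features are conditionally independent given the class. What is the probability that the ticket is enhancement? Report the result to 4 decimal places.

0.8886

defect: 0.35 × (1−0.3) × 0.4 × 0.15 × (1−0.85) = 0.002205
enhancement: 0.5 × (1−0.4) × 0.4 × 0.45 × (1−0.5) = 0.027
question: 0.15 × (1−0.9) × 0.45 × 0.35 × (1−0.5) = 0.00118125
P(enhancement | x) = 0.027 / 0.03038625 ≈ 0.8886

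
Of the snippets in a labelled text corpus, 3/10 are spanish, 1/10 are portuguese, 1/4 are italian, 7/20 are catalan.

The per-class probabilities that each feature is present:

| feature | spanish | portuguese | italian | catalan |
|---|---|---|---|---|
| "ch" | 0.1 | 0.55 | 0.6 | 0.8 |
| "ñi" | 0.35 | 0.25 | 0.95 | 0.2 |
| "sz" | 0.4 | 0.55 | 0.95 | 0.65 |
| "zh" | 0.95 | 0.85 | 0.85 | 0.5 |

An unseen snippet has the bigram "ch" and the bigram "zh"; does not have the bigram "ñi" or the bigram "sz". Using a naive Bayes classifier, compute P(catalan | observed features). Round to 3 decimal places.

spanish: 0.3 × 0.1 × (1−0.35) × (1−0.4) × 0.95 = 0.011115
portuguese: 0.1 × 0.55 × (1−0.25) × (1−0.55) × 0.85 = 0.015778125
italian: 0.25 × 0.6 × (1−0.95) × (1−0.95) × 0.85 = 0.00031875
catalan: 0.35 × 0.8 × (1−0.2) × (1−0.65) × 0.5 = 0.0392
P(catalan | x) = 0.0392 / 0.066411875 ≈ 0.590

0.590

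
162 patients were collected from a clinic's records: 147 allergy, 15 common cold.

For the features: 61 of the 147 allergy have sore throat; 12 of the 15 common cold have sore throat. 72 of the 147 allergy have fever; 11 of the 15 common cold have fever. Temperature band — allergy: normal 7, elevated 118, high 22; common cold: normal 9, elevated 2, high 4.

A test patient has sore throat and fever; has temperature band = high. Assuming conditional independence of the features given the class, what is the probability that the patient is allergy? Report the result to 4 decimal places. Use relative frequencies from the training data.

0.6558

allergy: (147/162) × (61/147) × (72/147) × (22/147) ≈ 0.0276017
common cold: (15/162) × (12/15) × (11/15) × (4/15) ≈ 0.0144856
P(allergy | x) = 0.0276017 / 0.0420873 ≈ 0.6558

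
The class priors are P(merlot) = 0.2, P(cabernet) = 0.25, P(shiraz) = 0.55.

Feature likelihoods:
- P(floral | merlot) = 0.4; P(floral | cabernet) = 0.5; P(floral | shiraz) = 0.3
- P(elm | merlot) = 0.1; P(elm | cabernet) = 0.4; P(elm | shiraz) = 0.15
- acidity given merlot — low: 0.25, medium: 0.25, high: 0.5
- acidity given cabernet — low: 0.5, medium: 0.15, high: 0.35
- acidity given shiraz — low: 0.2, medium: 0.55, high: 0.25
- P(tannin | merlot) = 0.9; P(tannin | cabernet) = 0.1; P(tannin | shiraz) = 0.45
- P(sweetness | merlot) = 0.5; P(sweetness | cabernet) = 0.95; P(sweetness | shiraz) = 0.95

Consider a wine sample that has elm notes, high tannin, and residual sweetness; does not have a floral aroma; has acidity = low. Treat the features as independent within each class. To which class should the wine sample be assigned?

shiraz

merlot: 0.2 × (1−0.4) × 0.1 × 0.25 × 0.9 × 0.5 = 0.00135
cabernet: 0.25 × (1−0.5) × 0.4 × 0.5 × 0.1 × 0.95 = 0.002375
shiraz: 0.55 × (1−0.3) × 0.15 × 0.2 × 0.45 × 0.95 = 0.004937625
Highest score → shiraz.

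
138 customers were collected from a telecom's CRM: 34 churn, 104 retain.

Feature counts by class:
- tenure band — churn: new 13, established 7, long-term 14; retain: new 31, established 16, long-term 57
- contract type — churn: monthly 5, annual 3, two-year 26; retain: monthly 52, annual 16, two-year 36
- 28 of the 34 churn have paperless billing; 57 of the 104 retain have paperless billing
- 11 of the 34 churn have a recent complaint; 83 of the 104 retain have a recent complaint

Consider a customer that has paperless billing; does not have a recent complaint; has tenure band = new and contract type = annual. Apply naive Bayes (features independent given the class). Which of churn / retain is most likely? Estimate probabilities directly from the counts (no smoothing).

churn

churn: (34/138) × (13/34) × (3/34) × (28/34) × (23/34) ≈ 0.00463057
retain: (104/138) × (31/104) × (16/104) × (57/104) × (21/104) ≈ 0.00382469
Highest score → churn.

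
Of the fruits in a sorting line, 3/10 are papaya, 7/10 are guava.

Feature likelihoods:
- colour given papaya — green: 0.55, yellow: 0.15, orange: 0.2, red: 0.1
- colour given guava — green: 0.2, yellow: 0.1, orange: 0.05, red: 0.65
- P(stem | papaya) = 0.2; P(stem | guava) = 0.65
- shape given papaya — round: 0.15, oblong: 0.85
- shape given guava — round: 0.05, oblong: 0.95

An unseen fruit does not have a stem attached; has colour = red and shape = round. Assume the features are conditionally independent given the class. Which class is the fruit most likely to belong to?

papaya: 0.3 × 0.1 × (1−0.2) × 0.15 = 0.0036
guava: 0.7 × 0.65 × (1−0.65) × 0.05 = 0.0079625
Highest score → guava.

guava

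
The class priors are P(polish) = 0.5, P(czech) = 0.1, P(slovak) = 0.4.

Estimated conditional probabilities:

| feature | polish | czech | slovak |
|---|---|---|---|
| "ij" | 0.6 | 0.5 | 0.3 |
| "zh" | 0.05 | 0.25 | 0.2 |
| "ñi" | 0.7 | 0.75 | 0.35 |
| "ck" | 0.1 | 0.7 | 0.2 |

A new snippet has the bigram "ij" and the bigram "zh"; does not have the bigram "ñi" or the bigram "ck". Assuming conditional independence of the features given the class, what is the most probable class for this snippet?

slovak

polish: 0.5 × 0.6 × 0.05 × (1−0.7) × (1−0.1) = 0.00405
czech: 0.1 × 0.5 × 0.25 × (1−0.75) × (1−0.7) = 0.0009375
slovak: 0.4 × 0.3 × 0.2 × (1−0.35) × (1−0.2) = 0.01248
Highest score → slovak.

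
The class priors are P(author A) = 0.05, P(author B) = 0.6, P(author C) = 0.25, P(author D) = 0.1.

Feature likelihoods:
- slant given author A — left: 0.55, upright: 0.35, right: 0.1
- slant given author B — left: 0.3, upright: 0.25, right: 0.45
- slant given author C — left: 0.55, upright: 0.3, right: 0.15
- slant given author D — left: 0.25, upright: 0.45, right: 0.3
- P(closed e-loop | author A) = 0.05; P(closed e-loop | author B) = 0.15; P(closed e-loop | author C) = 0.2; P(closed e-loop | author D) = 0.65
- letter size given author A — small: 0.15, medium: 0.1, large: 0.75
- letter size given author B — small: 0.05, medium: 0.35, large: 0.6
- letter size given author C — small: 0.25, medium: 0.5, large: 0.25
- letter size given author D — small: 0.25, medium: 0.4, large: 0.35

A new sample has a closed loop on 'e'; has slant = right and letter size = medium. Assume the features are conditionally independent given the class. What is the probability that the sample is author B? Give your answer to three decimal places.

author A: 0.05 × 0.1 × 0.05 × 0.1 = 0.000025
author B: 0.6 × 0.45 × 0.15 × 0.35 = 0.014175
author C: 0.25 × 0.15 × 0.2 × 0.5 = 0.00375
author D: 0.1 × 0.3 × 0.65 × 0.4 = 0.0078
P(author B | x) = 0.014175 / 0.02575 ≈ 0.550

0.550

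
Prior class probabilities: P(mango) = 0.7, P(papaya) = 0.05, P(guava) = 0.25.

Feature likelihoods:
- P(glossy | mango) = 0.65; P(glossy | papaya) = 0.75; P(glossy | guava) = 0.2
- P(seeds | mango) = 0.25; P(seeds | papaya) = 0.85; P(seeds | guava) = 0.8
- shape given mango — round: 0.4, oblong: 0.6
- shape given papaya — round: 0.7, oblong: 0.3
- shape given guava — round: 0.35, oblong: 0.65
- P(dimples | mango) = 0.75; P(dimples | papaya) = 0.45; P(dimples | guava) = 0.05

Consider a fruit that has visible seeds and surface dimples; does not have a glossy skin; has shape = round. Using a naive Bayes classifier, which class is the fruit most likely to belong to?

mango

mango: 0.7 × (1−0.65) × 0.25 × 0.4 × 0.75 = 0.018375
papaya: 0.05 × (1−0.75) × 0.85 × 0.7 × 0.45 = 0.003346875
guava: 0.25 × (1−0.2) × 0.8 × 0.35 × 0.05 = 0.0028
Highest score → mango.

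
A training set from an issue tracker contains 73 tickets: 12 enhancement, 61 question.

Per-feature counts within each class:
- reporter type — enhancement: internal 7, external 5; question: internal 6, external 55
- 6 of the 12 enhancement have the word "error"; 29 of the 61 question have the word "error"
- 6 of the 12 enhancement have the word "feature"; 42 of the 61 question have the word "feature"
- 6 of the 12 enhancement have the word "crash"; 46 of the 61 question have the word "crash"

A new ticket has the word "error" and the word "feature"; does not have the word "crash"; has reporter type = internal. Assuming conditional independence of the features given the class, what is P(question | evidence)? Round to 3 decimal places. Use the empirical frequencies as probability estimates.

enhancement: (12/73) × (7/12) × (6/12) × (6/12) × (6/12) ≈ 0.0119863
question: (61/73) × (6/61) × (29/61) × (42/61) × (15/61) ≈ 0.00661572
P(question | x) = 0.00661572 / 0.01860202 ≈ 0.356

0.356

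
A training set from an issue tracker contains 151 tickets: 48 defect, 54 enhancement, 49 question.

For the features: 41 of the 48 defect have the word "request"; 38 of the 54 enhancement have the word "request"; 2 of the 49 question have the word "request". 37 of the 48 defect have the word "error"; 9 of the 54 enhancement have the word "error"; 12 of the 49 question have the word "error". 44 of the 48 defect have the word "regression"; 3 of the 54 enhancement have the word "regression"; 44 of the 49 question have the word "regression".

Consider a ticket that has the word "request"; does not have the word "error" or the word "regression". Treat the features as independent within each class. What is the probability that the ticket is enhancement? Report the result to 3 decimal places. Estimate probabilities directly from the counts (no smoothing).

defect: (48/151) × (41/48) × (11/48) × (4/48) ≈ 0.00518534
enhancement: (54/151) × (38/54) × (45/54) × (51/54) ≈ 0.198062
question: (49/151) × (2/49) × (37/49) × (5/49) ≈ 0.00102055
P(enhancement | x) = 0.198062 / 0.20426789 ≈ 0.970

0.970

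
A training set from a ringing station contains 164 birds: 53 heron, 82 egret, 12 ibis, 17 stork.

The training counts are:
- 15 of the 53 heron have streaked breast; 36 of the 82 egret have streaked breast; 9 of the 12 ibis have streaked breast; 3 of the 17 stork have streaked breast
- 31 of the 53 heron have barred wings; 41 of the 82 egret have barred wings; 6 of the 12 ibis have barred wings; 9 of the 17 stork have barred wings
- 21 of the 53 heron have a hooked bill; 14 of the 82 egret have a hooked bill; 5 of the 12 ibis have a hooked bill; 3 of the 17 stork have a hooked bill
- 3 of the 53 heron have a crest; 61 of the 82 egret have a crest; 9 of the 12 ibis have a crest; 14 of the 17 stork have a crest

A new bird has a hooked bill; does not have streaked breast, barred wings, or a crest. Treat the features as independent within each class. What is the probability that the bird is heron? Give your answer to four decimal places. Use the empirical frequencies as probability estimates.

0.8118

heron: (53/164) × (38/53) × (22/53) × (21/53) × (50/53) ≈ 0.0359521
egret: (82/164) × (46/82) × (41/82) × (14/82) × (21/82) ≈ 0.00613202
ibis: (12/164) × (3/12) × (6/12) × (5/12) × (3/12) ≈ 0.000952744
stork: (17/164) × (14/17) × (8/17) × (3/17) × (3/17) ≈ 0.00125104
P(heron | x) = 0.0359521 / 0.044287904 ≈ 0.8118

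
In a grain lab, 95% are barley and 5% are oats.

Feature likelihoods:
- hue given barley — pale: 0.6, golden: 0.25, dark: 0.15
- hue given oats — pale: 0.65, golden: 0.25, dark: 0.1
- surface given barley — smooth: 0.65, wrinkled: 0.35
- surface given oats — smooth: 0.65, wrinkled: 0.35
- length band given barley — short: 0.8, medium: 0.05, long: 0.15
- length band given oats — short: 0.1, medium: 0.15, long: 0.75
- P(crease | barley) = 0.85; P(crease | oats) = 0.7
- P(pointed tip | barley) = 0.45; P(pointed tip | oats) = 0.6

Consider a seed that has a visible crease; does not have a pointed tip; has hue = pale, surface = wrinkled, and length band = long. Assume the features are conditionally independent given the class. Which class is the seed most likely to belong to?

barley: 0.95 × 0.6 × 0.35 × 0.15 × 0.85 × (1−0.45) = 0.0139899375
oats: 0.05 × 0.65 × 0.35 × 0.75 × 0.7 × (1−0.6) = 0.00238875
Highest score → barley.

barley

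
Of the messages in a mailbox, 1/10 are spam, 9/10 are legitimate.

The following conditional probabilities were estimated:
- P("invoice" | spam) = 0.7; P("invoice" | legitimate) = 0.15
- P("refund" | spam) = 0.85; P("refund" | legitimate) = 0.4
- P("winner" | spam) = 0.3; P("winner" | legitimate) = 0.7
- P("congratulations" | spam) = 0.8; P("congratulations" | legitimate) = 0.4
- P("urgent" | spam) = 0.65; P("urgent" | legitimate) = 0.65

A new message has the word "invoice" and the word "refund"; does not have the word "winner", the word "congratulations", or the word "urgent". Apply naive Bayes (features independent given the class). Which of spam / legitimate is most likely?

spam: 0.1 × 0.7 × 0.85 × (1−0.3) × (1−0.8) × (1−0.65) = 0.0029155
legitimate: 0.9 × 0.15 × 0.4 × (1−0.7) × (1−0.4) × (1−0.65) = 0.003402
Highest score → legitimate.

legitimate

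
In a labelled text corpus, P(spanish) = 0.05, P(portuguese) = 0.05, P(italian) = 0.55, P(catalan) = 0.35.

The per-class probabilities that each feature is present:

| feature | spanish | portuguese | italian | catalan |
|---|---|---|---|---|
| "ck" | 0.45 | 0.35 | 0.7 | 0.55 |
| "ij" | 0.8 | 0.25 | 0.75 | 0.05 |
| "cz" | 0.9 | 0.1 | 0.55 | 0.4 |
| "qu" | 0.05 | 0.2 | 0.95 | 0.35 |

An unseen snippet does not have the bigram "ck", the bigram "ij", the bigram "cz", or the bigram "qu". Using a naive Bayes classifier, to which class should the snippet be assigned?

catalan

spanish: 0.05 × (1−0.45) × (1−0.8) × (1−0.9) × (1−0.05) = 0.0005225
portuguese: 0.05 × (1−0.35) × (1−0.25) × (1−0.1) × (1−0.2) = 0.01755
italian: 0.55 × (1−0.7) × (1−0.75) × (1−0.55) × (1−0.95) = 0.000928125
catalan: 0.35 × (1−0.55) × (1−0.05) × (1−0.4) × (1−0.35) = 0.05835375
Highest score → catalan.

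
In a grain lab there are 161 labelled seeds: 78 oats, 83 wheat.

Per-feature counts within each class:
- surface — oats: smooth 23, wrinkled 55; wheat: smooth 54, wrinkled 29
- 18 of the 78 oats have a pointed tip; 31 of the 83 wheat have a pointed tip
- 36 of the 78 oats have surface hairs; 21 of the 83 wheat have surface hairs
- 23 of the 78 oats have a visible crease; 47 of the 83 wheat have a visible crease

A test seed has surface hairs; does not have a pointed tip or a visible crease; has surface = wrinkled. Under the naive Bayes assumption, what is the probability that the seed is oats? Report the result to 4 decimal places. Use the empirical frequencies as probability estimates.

0.8735

oats: (78/161) × (55/78) × (60/78) × (36/78) × (55/78) ≈ 0.0855203
wheat: (83/161) × (29/83) × (52/83) × (21/83) × (36/83) ≈ 0.0123841
P(oats | x) = 0.0855203 / 0.0979044 ≈ 0.8735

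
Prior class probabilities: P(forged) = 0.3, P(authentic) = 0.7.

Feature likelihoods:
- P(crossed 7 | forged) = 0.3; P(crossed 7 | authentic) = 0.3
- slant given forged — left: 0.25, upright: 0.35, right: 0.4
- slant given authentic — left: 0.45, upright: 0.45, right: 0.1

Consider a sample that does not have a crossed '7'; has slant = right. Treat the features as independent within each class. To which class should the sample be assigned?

forged: 0.3 × (1−0.3) × 0.4 = 0.084
authentic: 0.7 × (1−0.3) × 0.1 = 0.049
Highest score → forged.

forged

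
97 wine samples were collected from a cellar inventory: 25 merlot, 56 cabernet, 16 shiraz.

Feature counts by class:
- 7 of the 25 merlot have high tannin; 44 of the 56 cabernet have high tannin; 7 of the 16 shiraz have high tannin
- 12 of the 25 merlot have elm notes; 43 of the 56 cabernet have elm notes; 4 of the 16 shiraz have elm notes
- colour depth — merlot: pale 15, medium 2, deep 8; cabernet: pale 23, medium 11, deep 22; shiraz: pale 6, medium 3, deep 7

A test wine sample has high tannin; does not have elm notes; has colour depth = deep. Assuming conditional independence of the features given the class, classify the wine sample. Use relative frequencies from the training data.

merlot: (25/97) × (7/25) × (13/25) × (8/25) ≈ 0.0120082
cabernet: (56/97) × (44/56) × (13/56) × (22/56) ≈ 0.0413686
shiraz: (16/97) × (7/16) × (12/16) × (7/16) ≈ 0.0236791
Highest score → cabernet.

cabernet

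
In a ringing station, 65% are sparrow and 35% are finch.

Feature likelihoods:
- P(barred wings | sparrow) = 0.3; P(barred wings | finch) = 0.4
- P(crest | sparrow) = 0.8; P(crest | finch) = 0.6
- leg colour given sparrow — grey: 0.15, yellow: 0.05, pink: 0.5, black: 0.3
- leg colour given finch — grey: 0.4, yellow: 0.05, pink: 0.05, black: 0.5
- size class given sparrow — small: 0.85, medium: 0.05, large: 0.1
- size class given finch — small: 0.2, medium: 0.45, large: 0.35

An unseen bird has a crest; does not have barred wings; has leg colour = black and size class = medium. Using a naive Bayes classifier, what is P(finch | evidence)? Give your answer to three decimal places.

sparrow: 0.65 × (1−0.3) × 0.8 × 0.3 × 0.05 = 0.00546
finch: 0.35 × (1−0.4) × 0.6 × 0.5 × 0.45 = 0.02835
P(finch | x) = 0.02835 / 0.03381 ≈ 0.839

0.839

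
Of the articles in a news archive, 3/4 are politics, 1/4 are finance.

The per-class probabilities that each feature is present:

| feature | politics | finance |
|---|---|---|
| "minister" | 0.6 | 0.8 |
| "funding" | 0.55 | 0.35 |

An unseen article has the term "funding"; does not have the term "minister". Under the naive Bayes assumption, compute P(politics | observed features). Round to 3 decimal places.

politics: 0.75 × (1−0.6) × 0.55 = 0.165
finance: 0.25 × (1−0.8) × 0.35 = 0.0175
P(politics | x) = 0.165 / 0.1825 ≈ 0.904

0.904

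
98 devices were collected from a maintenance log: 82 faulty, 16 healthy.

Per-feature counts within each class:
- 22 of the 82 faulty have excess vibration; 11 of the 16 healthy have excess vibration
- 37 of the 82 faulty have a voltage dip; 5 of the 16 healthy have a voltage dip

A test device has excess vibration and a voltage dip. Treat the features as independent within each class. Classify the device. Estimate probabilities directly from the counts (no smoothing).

faulty: (82/98) × (22/82) × (37/82) ≈ 0.101294
healthy: (16/98) × (11/16) × (5/16) ≈ 0.0350765
Highest score → faulty.

faulty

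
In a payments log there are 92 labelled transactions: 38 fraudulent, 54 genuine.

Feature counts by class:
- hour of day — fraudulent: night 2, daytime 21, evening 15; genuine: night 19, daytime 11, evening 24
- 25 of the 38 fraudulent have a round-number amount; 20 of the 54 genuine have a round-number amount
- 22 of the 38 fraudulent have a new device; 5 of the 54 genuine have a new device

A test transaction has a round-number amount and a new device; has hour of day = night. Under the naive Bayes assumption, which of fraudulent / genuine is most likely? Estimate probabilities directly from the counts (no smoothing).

fraudulent: (38/92) × (2/38) × (25/38) × (22/38) ≈ 0.00828014
genuine: (54/92) × (19/54) × (20/54) × (5/54) ≈ 0.00708236
Highest score → fraudulent.

fraudulent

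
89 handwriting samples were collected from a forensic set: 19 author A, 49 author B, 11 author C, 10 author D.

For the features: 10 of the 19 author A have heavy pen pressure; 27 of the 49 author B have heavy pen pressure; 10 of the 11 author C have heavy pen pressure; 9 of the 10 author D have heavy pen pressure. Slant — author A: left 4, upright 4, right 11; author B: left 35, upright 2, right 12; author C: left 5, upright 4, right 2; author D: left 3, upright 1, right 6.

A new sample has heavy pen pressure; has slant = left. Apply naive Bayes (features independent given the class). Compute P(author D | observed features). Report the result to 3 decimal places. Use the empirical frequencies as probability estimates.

author A: (19/89) × (10/19) × (4/19) ≈ 0.0236546
author B: (49/89) × (27/49) × (35/49) ≈ 0.216693
author C: (11/89) × (10/11) × (5/11) ≈ 0.0510725
author D: (10/89) × (9/10) × (3/10) ≈ 0.0303371
P(author D | x) = 0.0303371 / 0.3217572 ≈ 0.094

0.094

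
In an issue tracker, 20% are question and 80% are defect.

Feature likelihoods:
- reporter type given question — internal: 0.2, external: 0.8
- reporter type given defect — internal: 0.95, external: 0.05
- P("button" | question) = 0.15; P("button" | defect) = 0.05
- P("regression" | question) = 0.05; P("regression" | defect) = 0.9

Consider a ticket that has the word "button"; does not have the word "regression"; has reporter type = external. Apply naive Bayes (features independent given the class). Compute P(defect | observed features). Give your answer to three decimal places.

question: 0.2 × 0.8 × 0.15 × (1−0.05) = 0.0228
defect: 0.8 × 0.05 × 0.05 × (1−0.9) = 0.0002
P(defect | x) = 0.0002 / 0.023 ≈ 0.009

0.009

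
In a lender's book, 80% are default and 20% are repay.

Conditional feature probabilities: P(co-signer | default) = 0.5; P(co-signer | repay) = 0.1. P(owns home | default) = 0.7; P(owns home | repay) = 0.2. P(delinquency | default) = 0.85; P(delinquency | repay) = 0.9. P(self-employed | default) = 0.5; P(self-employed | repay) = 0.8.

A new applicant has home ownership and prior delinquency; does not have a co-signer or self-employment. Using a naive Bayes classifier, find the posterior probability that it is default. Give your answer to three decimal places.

default: 0.8 × (1−0.5) × 0.7 × 0.85 × (1−0.5) = 0.119
repay: 0.2 × (1−0.1) × 0.2 × 0.9 × (1−0.8) = 0.00648
P(default | x) = 0.119 / 0.12548 ≈ 0.948

0.948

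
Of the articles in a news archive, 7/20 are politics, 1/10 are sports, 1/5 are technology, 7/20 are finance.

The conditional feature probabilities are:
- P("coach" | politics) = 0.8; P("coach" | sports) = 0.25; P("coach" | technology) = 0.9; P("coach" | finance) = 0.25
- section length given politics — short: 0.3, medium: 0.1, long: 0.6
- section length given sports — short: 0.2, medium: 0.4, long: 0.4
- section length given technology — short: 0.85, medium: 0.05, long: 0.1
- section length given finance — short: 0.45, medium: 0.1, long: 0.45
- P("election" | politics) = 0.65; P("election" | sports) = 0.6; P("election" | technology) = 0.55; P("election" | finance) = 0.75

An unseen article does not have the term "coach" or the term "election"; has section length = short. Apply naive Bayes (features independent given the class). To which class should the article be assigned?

politics: 0.35 × (1−0.8) × 0.3 × (1−0.65) = 0.00735
sports: 0.1 × (1−0.25) × 0.2 × (1−0.6) = 0.006
technology: 0.2 × (1−0.9) × 0.85 × (1−0.55) = 0.00765
finance: 0.35 × (1−0.25) × 0.45 × (1−0.75) = 0.02953125
Highest score → finance.

finance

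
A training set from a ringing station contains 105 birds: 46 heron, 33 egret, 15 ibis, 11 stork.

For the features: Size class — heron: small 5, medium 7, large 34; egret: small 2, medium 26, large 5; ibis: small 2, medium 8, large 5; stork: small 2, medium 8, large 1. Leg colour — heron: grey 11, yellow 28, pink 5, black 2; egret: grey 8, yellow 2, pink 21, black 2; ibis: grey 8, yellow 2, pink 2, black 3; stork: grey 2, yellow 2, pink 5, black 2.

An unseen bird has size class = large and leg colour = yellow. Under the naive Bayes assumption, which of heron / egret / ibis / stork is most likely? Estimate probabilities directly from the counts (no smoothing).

heron: (46/105) × (34/46) × (28/46) ≈ 0.197101
egret: (33/105) × (5/33) × (2/33) ≈ 0.002886
ibis: (15/105) × (5/15) × (2/15) ≈ 0.00634921
stork: (11/105) × (1/11) × (2/11) ≈ 0.0017316
Highest score → heron.

heron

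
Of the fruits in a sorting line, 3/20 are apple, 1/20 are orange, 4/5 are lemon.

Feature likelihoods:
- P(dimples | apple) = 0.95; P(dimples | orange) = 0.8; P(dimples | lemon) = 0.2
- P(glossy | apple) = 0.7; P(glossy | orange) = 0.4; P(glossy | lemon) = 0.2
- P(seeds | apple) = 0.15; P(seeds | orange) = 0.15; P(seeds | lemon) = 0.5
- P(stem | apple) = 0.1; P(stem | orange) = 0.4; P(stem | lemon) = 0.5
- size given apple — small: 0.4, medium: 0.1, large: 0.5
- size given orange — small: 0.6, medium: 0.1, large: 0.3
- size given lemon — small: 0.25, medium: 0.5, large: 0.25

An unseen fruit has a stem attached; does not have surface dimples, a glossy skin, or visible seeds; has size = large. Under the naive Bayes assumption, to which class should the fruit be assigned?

lemon

apple: 0.15 × (1−0.95) × (1−0.7) × (1−0.15) × 0.1 × 0.5 = 0.000095625
orange: 0.05 × (1−0.8) × (1−0.4) × (1−0.15) × 0.4 × 0.3 = 0.000612
lemon: 0.8 × (1−0.2) × (1−0.2) × (1−0.5) × 0.5 × 0.25 = 0.032
Highest score → lemon.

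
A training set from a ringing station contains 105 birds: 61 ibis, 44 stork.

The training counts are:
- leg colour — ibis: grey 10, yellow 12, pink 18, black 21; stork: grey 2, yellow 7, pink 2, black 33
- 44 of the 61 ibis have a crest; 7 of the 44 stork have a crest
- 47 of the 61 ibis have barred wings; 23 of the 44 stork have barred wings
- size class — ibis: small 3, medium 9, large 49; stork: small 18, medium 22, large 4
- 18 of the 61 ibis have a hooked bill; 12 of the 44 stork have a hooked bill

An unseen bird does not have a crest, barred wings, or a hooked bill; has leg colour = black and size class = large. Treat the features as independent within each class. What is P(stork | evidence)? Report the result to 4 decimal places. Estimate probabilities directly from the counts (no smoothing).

ibis: (61/105) × (21/61) × (17/61) × (14/61) × (49/61) × (43/61) ≈ 0.00724356
stork: (44/105) × (33/44) × (37/44) × (21/44) × (4/44) × (32/44) ≈ 0.00833959
P(stork | x) = 0.00833959 / 0.01558315 ≈ 0.5352

0.5352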